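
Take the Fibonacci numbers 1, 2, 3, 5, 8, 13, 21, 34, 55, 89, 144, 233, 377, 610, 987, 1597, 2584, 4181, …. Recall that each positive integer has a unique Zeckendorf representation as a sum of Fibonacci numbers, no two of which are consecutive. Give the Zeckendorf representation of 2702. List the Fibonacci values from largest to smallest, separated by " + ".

2584 ≤ 2702 < 4181, so take 2584; remainder 118
89 ≤ 118 < 144, so take 89; remainder 29
21 ≤ 29 < 34, so take 21; remainder 8
8 ≤ 8 < 13, so take 8; remainder 0
So 2702 = 2584 + 89 + 21 + 8, with no two terms consecutive in the sequence.

2584 + 89 + 21 + 8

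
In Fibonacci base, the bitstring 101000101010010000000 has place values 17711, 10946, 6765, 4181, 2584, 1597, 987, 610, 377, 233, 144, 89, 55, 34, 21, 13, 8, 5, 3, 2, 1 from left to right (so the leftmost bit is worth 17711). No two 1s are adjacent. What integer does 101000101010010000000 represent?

Summing the place values of the 1 bits: 17711 + 6765 + 987 + 377 + 144 + 34 = 26018.

26018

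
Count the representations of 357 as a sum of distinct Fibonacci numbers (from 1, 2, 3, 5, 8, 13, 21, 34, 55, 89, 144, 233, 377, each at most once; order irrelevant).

Each representation comes from the Zeckendorf form by replacing some F_k with F_{k−1} + F_{k−2} where possible.
357 = 233+89+34+1 = 233+89+21+13+1 = 233+89+21+8+5+1 = 233+55+34+21+13+1 = 233+89+21+8+3+2+1 = … (5 more), for 10 in all.

10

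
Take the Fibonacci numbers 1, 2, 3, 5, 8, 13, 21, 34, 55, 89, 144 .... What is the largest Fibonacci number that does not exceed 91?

89 ≤ 91 < 144, so the largest Fibonacci number not exceeding 91 is 89.

89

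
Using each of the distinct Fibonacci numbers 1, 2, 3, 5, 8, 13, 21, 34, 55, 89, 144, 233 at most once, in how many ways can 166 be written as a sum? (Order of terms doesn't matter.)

8

Starting from the Zeckendorf form and repeatedly splitting a term F_k into F_{k−1} + F_{k−2} (when neither is already used) reaches every representation.
166 = 144+21+1 = 144+13+8+1 = 89+55+21+1 = 144+13+5+3+1 = … (4 more), for 8 in all.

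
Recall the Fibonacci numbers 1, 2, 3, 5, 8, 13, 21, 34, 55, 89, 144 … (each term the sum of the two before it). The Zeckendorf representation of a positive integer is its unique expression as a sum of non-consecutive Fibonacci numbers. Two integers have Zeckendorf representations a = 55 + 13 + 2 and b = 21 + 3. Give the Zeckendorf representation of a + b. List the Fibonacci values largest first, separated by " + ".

The two numbers are 70 and 24, so their sum is 94.
94: greatest Fibonacci not exceeding it is 89, leaving 5
5: greatest Fibonacci not exceeding it is 5, leaving 0

89 + 5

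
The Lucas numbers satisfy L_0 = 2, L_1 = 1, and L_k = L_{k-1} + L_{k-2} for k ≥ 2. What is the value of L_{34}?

12752043

Iterating the recurrence up to L_{29} = 1149851 and L_{28} = 710647:
L_{30} = L_{29} + L_{28} = 1149851 + 710647 = 1860498
L_{31} = L_{30} + L_{29} = 1860498 + 1149851 = 3010349
L_{32} = L_{31} + L_{30} = 3010349 + 1860498 = 4870847
L_{33} = L_{32} + L_{31} = 4870847 + 3010349 = 7881196
L_{34} = L_{33} + L_{32} = 7881196 + 4870847 = 12752043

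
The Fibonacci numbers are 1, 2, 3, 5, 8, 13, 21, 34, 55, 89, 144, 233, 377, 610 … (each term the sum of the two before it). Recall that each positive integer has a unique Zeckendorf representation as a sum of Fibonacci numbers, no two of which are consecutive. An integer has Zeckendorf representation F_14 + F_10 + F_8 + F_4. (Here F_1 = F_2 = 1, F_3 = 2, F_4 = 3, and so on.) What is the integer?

F_14 + F_10 + F_8 + F_4 = 377 + 55 + 21 + 3 = 456.

456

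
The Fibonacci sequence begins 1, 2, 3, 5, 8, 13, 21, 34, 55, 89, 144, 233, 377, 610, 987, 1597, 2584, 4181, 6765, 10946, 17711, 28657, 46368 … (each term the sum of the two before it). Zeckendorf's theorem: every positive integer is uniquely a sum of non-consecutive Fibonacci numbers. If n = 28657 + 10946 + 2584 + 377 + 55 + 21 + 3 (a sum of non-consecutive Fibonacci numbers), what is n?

28657 + 10946 + 2584 + 377 + 55 + 21 + 3 = 42643.

42643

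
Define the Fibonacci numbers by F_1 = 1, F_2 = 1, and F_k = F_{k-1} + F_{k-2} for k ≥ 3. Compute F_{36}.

Iterating the recurrence up to F_{29} = 514229 and F_{28} = 317811:
F_{30} = F_{29} + F_{28} = 514229 + 317811 = 832040
F_{31} = F_{30} + F_{29} = 832040 + 514229 = 1346269
F_{32} = F_{31} + F_{30} = 1346269 + 832040 = 2178309
F_{33} = F_{32} + F_{31} = 2178309 + 1346269 = 3524578
F_{34} = F_{33} + F_{32} = 3524578 + 2178309 = 5702887
F_{35} = F_{34} + F_{33} = 5702887 + 3524578 = 9227465
F_{36} = F_{35} + F_{34} = 9227465 + 5702887 = 14930352

14930352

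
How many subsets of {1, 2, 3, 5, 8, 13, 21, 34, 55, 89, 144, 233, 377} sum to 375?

Starting from the Zeckendorf form and repeatedly splitting a term F_k into F_{k−1} + F_{k−2} (when neither is already used) reaches every representation.
375 = 233+89+34+13+5+1 = 233+89+34+13+3+2+1 = 233+89+34+8+5+3+2+1 = … (3 more), for 6 in all.

6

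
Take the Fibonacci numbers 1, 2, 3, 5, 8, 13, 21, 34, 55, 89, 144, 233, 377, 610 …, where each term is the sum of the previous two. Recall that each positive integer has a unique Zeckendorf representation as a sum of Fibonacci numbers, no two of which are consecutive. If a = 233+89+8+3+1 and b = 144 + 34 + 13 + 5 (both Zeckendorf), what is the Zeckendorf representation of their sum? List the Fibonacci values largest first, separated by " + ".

The two numbers are 334 and 196, so their sum is 530.
Repeatedly subtract the largest Fibonacci number that fits:
530 − 377 = 153
153 − 144 = 9
9 − 8 = 1
1 − 1 = 0

377 + 144 + 8 + 1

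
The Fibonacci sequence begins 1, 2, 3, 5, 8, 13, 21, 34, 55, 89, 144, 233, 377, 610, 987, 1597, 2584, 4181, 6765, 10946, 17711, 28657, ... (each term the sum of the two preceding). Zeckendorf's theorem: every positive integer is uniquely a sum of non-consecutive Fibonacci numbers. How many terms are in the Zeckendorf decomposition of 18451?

6

Greedy algorithm:
subtract 17711 from 18451: 740 remains
subtract 610 from 740: 130 remains
subtract 89 from 130: 41 remains
subtract 34 from 41: 7 remains
subtract 5 from 7: 2 remains
subtract 2 from 2: 0 remains
18451 = 17711 + 610 + 89 + 34 + 5 + 2, which has 6 terms.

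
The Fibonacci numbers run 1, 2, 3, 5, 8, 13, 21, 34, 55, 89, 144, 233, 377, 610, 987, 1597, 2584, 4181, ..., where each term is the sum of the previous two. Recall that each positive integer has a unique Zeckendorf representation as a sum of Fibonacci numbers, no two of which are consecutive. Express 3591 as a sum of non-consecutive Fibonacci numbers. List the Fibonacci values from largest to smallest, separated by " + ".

2584 + 987 + 13 + 5 + 2

Repeatedly subtract the largest Fibonacci number that fits:
subtract 2584 from 3591: 1007 remains
subtract 987 from 1007: 20 remains
subtract 13 from 20: 7 remains
subtract 5 from 7: 2 remains
subtract 2 from 2: 0 remains
So 3591 = 2584 + 987 + 13 + 5 + 2, with no two terms consecutive in the sequence.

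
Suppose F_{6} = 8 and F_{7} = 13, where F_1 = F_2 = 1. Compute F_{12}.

144

By the doubling identity F_{2k} = F_k(2F_{k+1} − F_k): F_{12} = 8·(2·13 − 8) = 8·18 = 144.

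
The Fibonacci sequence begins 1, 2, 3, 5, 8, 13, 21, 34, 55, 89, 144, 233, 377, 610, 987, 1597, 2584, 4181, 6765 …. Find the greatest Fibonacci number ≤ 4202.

4181 ≤ 4202 < 6765, so the largest Fibonacci number not exceeding 4202 is 4181.

4181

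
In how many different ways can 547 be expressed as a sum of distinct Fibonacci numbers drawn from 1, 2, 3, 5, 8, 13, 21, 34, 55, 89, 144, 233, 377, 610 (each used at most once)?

16

Each representation comes from the Zeckendorf form by replacing some F_k with F_{k−1} + F_{k−2} where possible.
547 = 377+144+21+5 = 377+144+21+3+2 = 377+144+13+8+5 = … (13 more), for 16 in all.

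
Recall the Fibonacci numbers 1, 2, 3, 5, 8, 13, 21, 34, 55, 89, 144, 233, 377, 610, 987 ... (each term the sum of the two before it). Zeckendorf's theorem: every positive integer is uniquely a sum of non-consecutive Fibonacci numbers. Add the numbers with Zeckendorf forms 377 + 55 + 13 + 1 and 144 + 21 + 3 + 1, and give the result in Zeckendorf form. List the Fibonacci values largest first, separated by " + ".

The two numbers are 446 and 169, so their sum is 615.
615 − 610 = 5
5 − 5 = 0

610 + 5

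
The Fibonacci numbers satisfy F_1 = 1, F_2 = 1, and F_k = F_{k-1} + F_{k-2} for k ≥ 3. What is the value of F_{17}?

1597

Iterating the recurrence up to F_{11} = 89 and F_{10} = 55:
F_{12} = F_{11} + F_{10} = 89 + 55 = 144
F_{13} = F_{12} + F_{11} = 144 + 89 = 233
F_{14} = F_{13} + F_{12} = 233 + 144 = 377
F_{15} = F_{14} + F_{13} = 377 + 233 = 610
F_{16} = F_{15} + F_{14} = 610 + 377 = 987
F_{17} = F_{16} + F_{15} = 987 + 610 = 1597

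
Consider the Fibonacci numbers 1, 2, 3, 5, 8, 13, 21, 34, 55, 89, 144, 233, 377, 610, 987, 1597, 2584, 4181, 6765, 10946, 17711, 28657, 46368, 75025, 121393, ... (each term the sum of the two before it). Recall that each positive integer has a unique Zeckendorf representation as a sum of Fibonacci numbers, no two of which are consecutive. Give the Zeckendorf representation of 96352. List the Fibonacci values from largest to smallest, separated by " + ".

Repeatedly subtract the largest Fibonacci number that fits:
96352: greatest Fibonacci not exceeding it is 75025, leaving 21327
21327: greatest Fibonacci not exceeding it is 17711, leaving 3616
3616: greatest Fibonacci not exceeding it is 2584, leaving 1032
1032: greatest Fibonacci not exceeding it is 987, leaving 45
45: greatest Fibonacci not exceeding it is 34, leaving 11
11: greatest Fibonacci not exceeding it is 8, leaving 3
3: greatest Fibonacci not exceeding it is 3, leaving 0
So 96352 = 75025 + 17711 + 2584 + 987 + 34 + 8 + 3, with no two terms consecutive in the sequence.

75025 + 17711 + 2584 + 987 + 34 + 8 + 3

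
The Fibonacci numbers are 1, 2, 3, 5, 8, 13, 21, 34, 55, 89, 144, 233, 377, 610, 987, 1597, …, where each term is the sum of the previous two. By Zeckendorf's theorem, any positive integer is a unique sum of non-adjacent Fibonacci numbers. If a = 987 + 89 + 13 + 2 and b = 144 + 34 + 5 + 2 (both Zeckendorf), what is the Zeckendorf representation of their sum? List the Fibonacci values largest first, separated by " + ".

The two numbers are 1091 and 185, so their sum is 1276.
Greedy algorithm:
1276: greatest Fibonacci not exceeding it is 987, leaving 289
289: greatest Fibonacci not exceeding it is 233, leaving 56
56: greatest Fibonacci not exceeding it is 55, leaving 1
1: greatest Fibonacci not exceeding it is 1, leaving 0

987 + 233 + 55 + 1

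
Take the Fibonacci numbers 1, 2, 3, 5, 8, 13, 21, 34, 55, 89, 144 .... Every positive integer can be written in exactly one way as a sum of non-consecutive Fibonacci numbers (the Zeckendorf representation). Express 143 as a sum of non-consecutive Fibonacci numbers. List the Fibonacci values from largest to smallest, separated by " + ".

89 + 34 + 13 + 5 + 2

Repeatedly subtract the largest Fibonacci number that fits:
take 89 (≤ 143); 143 − 89 = 54
take 34 (≤ 54); 54 − 34 = 20
take 13 (≤ 20); 20 − 13 = 7
take 5 (≤ 7); 7 − 5 = 2
take 2 (≤ 2); 2 − 2 = 0
So 143 = 89 + 34 + 13 + 5 + 2, with no two terms consecutive in the sequence.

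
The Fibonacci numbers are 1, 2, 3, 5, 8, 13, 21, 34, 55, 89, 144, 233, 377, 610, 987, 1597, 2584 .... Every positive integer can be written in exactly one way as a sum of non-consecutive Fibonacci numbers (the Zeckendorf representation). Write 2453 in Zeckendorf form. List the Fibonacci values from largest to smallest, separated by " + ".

2453: greatest Fibonacci not exceeding it is 1597, leaving 856
856: greatest Fibonacci not exceeding it is 610, leaving 246
246: greatest Fibonacci not exceeding it is 233, leaving 13
13: greatest Fibonacci not exceeding it is 13, leaving 0
So 2453 = 1597 + 610 + 233 + 13, with no two terms consecutive in the sequence.

1597 + 610 + 233 + 13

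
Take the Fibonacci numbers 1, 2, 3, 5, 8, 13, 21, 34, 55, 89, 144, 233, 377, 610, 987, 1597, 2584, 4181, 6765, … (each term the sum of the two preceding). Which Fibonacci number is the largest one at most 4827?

4181 ≤ 4827 < 6765, so the largest Fibonacci number not exceeding 4827 is 4181.

4181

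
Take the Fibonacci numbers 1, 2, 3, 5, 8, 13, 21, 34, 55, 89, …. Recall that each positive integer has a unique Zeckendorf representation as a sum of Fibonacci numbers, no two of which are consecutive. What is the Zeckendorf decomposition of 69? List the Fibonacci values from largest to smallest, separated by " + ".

55 ≤ 69 < 89, so take 55; remainder 14
13 ≤ 14 < 21, so take 13; remainder 1
1 ≤ 1 < 2, so take 1; remainder 0
So 69 = 55 + 13 + 1, with no two terms consecutive in the sequence.

55 + 13 + 1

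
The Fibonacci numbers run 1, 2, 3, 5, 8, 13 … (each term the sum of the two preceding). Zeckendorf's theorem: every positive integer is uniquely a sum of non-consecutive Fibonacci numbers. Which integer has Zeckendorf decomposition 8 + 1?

8 + 1 = 9.

9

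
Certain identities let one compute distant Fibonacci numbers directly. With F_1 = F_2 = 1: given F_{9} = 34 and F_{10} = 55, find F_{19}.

4181

By F_{2k+1} = F_k² + F_{k+1}²: F_{19} = 34² + 55² = 1156 + 3025 = 4181.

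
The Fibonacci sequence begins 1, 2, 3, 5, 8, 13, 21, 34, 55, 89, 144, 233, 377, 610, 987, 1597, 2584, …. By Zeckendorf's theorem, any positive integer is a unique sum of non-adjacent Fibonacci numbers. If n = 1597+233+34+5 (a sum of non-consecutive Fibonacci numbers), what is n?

1597+233+34+5 = 1869.

1869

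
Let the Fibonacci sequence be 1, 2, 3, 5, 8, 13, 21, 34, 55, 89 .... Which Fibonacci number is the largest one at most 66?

55

55 ≤ 66 < 89, so the largest Fibonacci number not exceeding 66 is 55.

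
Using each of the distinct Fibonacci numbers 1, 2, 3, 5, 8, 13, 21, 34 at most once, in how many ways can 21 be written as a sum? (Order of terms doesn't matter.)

Starting from the Zeckendorf form and repeatedly splitting a term F_k into F_{k−1} + F_{k−2} (when neither is already used) reaches every representation.
21 = 21 = 13+8 = 13+5+3 = … (1 more), for 4 in all.

4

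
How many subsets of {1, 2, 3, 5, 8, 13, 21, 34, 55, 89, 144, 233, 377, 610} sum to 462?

462 = 377+55+21+8+1 = 377+55+21+5+3+1 = 233+144+55+21+8+1 = 377+55+13+8+5+3+1 = 233+144+55+21+5+3+1 = … (4 more), for 9 in all.

9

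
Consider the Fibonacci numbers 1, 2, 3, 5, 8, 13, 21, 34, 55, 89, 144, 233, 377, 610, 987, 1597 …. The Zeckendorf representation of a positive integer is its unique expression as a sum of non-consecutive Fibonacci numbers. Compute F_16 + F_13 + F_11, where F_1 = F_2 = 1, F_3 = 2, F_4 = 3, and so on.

1309

F_16 + F_13 + F_11 = 987 + 233 + 89 = 1309.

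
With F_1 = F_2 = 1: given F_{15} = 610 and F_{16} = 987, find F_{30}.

832040

By the doubling identity F_{2k} = F_k(2F_{k+1} − F_k): F_{30} = 610·(2·987 − 610) = 610·1364 = 832040.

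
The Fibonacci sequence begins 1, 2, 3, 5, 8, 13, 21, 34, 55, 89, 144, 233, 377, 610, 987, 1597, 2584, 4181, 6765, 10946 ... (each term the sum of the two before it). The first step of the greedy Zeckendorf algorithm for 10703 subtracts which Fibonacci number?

6765

6765 ≤ 10703 < 10946, so the largest Fibonacci number not exceeding 10703 is 6765.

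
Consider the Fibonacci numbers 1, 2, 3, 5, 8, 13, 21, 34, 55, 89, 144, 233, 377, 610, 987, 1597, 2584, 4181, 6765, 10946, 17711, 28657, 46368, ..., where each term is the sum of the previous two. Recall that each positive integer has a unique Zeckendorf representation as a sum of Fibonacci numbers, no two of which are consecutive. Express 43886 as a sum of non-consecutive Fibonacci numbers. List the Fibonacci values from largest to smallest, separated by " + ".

28657 + 10946 + 4181 + 89 + 13

take 28657 (≤ 43886); 43886 − 28657 = 15229
take 10946 (≤ 15229); 15229 − 10946 = 4283
take 4181 (≤ 4283); 4283 − 4181 = 102
take 89 (≤ 102); 102 − 89 = 13
take 13 (≤ 13); 13 − 13 = 0
So 43886 = 28657 + 10946 + 4181 + 89 + 13, with no two terms consecutive in the sequence.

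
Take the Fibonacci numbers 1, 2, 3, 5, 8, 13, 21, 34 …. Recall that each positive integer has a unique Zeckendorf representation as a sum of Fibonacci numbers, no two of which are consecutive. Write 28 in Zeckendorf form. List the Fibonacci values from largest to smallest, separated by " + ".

largest Fibonacci ≤ 28 is 21; 28 − 21 = 7
largest Fibonacci ≤ 7 is 5; 7 − 5 = 2
largest Fibonacci ≤ 2 is 2; 2 − 2 = 0
So 28 = 21 + 5 + 2, with no two terms consecutive in the sequence.

21 + 5 + 2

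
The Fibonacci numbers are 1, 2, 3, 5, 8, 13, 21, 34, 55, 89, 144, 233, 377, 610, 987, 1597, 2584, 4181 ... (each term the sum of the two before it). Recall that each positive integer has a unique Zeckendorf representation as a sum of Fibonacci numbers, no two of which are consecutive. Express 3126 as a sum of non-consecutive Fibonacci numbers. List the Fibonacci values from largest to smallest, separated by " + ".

2584 + 377 + 144 + 21

take 2584 (≤ 3126); 3126 − 2584 = 542
take 377 (≤ 542); 542 − 377 = 165
take 144 (≤ 165); 165 − 144 = 21
take 21 (≤ 21); 21 − 21 = 0
So 3126 = 2584 + 377 + 144 + 21, with no two terms consecutive in the sequence.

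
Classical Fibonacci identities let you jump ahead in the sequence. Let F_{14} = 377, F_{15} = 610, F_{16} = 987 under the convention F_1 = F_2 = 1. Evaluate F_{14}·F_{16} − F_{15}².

377·987 − 610² = 372099 − 372100 = -1. (Cassini's identity: F_{k−1}F_{k+1} − F_k² = (−1)^k.)

-1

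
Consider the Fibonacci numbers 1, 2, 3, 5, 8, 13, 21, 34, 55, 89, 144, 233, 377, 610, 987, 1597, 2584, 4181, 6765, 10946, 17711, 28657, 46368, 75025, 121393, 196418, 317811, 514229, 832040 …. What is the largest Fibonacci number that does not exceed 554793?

514229

514229 ≤ 554793 < 832040, so the largest Fibonacci number not exceeding 554793 is 514229.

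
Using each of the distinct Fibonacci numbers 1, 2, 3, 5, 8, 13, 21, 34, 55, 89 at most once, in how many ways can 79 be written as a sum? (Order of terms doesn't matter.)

8

Starting from the Zeckendorf form and repeatedly splitting a term F_k into F_{k−1} + F_{k−2} (when neither is already used) reaches every representation.
79 = 55+21+3 = 55+21+2+1 = 55+13+8+3 = … (5 more), for 8 in all.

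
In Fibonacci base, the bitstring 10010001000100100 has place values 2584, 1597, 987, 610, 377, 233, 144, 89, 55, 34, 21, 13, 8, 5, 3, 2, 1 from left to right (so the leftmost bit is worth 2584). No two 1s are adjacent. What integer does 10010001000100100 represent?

Summing the place values of the 1 bits: 2584 + 610 + 89 + 13 + 3 = 3299.

3299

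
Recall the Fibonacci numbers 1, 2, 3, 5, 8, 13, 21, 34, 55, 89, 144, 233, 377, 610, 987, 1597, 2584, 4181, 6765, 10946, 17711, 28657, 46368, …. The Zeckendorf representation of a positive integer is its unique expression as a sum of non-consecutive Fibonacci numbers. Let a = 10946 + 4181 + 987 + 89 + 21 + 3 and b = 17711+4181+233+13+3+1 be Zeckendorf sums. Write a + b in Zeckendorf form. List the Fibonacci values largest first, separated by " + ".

28657 + 6765 + 2584 + 233 + 89 + 34 + 5 + 2

The two numbers are 16227 and 22142, so their sum is 38369.
Greedily peel off the largest Fibonacci term at each step:
subtract 28657 from 38369: 9712 remains
subtract 6765 from 9712: 2947 remains
subtract 2584 from 2947: 363 remains
subtract 233 from 363: 130 remains
subtract 89 from 130: 41 remains
subtract 34 from 41: 7 remains
subtract 5 from 7: 2 remains
subtract 2 from 2: 0 remains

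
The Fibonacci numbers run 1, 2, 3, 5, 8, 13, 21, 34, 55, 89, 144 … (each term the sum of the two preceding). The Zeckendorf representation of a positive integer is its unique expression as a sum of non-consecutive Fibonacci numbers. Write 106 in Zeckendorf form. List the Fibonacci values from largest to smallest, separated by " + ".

Greedily peel off the largest Fibonacci term at each step:
106 − 89 = 17
17 − 13 = 4
4 − 3 = 1
1 − 1 = 0
So 106 = 89 + 13 + 3 + 1, with no two terms consecutive in the sequence.

89 + 13 + 3 + 1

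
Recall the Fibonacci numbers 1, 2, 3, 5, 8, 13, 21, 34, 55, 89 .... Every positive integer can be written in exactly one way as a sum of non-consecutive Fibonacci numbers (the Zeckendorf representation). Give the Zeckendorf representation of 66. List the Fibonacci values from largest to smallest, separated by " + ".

55 + 8 + 3

largest Fibonacci ≤ 66 is 55; 66 − 55 = 11
largest Fibonacci ≤ 11 is 8; 11 − 8 = 3
largest Fibonacci ≤ 3 is 3; 3 − 3 = 0
So 66 = 55 + 8 + 3, with no two terms consecutive in the sequence.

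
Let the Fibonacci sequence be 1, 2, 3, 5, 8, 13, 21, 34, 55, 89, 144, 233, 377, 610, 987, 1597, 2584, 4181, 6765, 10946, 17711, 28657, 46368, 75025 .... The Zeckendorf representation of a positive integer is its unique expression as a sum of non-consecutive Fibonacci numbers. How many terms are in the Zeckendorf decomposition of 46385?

subtract 46368 from 46385: 17 remains
subtract 13 from 17: 4 remains
subtract 3 from 4: 1 remains
subtract 1 from 1: 0 remains
46385 = 46368 + 13 + 3 + 1, which has 4 terms.

4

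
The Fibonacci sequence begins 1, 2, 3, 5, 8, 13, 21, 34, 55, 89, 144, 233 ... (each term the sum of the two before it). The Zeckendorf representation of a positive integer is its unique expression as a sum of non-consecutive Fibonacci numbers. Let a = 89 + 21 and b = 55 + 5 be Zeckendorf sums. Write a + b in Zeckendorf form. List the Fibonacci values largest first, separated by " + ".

144 + 21 + 5

The two numbers are 110 and 60, so their sum is 170.
Greedily peel off the largest Fibonacci term at each step:
take 144 (≤ 170); 170 − 144 = 26
take 21 (≤ 26); 26 − 21 = 5
take 5 (≤ 5); 5 − 5 = 0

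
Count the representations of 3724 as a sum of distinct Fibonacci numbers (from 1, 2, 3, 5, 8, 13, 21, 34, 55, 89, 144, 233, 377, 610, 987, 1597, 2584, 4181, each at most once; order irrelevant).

31

3724 = 2584+987+144+8+1 = 2584+987+144+5+3+1 = 2584+987+89+55+8+1 = 2584+610+377+144+8+1 = 2584+987+89+55+5+3+1 = … (26 more), for 31 in all.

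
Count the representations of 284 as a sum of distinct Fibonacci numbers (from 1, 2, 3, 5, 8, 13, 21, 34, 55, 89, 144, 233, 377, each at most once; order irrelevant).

Starting from the Zeckendorf form and repeatedly splitting a term F_k into F_{k−1} + F_{k−2} (when neither is already used) reaches every representation.
284 = 233+34+13+3+1 = 233+34+8+5+3+1 = 144+89+34+13+3+1 = … (4 more), for 7 in all.

7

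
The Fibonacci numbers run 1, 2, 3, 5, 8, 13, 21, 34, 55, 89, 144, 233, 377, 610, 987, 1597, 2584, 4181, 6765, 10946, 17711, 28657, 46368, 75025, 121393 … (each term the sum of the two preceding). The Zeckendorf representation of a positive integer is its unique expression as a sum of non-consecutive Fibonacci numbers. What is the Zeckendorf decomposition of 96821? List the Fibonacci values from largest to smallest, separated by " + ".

subtract 75025 from 96821: 21796 remains
subtract 17711 from 21796: 4085 remains
subtract 2584 from 4085: 1501 remains
subtract 987 from 1501: 514 remains
subtract 377 from 514: 137 remains
subtract 89 from 137: 48 remains
subtract 34 from 48: 14 remains
subtract 13 from 14: 1 remains
subtract 1 from 1: 0 remains
So 96821 = 75025 + 17711 + 2584 + 987 + 377 + 89 + 34 + 13 + 1, with no two terms consecutive in the sequence.

75025 + 17711 + 2584 + 987 + 377 + 89 + 34 + 13 + 1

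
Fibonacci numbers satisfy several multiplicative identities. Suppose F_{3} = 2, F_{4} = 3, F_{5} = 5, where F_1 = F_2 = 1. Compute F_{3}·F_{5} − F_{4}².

2·5 − 3² = 10 − 9 = 1. (Cassini's identity: F_{k−1}F_{k+1} − F_k² = (−1)^k.)

1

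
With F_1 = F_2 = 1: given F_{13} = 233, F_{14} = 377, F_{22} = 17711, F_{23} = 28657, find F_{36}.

By the addition formula F_{m+n} = F_m F_{n+1} + F_{m−1} F_n with m=14, n=22: F_{36} = 377·28657 + 233·17711 = 10803689 + 4126663 = 14930352.

14930352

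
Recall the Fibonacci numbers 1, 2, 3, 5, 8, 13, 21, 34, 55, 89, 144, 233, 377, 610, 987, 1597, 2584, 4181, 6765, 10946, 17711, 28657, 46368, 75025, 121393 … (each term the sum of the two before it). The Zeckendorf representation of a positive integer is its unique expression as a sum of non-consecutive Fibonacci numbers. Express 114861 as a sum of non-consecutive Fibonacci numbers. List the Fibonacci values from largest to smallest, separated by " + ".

subtract 75025 from 114861: 39836 remains
subtract 28657 from 39836: 11179 remains
subtract 10946 from 11179: 233 remains
subtract 233 from 233: 0 remains
So 114861 = 75025 + 28657 + 10946 + 233, with no two terms consecutive in the sequence.

75025 + 28657 + 10946 + 233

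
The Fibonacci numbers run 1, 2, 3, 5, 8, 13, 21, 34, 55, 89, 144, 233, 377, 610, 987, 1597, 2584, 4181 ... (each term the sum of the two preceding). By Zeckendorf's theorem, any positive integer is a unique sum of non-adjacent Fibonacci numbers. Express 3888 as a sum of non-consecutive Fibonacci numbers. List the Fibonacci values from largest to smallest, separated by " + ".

Repeatedly subtract the largest Fibonacci number that fits:
3888 − 2584 = 1304
1304 − 987 = 317
317 − 233 = 84
84 − 55 = 29
29 − 21 = 8
8 − 8 = 0
So 3888 = 2584 + 987 + 233 + 55 + 21 + 8, with no two terms consecutive in the sequence.

2584 + 987 + 233 + 55 + 21 + 8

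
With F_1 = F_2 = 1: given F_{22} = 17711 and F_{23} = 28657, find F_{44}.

701408733

By the doubling identity F_{2k} = F_k(2F_{k+1} − F_k): F_{44} = 17711·(2·28657 − 17711) = 17711·39603 = 701408733.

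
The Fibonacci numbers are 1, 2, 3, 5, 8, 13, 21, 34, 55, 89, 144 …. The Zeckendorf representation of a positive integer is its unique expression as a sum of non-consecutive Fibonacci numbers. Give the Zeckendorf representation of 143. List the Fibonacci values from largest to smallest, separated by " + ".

89 + 34 + 13 + 5 + 2

143 − 89 = 54
54 − 34 = 20
20 − 13 = 7
7 − 5 = 2
2 − 2 = 0
So 143 = 89 + 34 + 13 + 5 + 2, with no two terms consecutive in the sequence.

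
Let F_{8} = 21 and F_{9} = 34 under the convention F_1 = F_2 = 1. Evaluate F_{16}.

By the doubling identity F_{2k} = F_k(2F_{k+1} − F_k): F_{16} = 21·(2·34 − 21) = 21·47 = 987.

987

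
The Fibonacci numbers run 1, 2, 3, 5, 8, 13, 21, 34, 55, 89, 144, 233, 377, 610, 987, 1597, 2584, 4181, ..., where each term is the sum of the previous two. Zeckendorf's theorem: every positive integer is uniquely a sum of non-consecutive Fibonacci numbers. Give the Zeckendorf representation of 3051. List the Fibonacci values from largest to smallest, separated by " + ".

take 2584 (≤ 3051); 3051 − 2584 = 467
take 377 (≤ 467); 467 − 377 = 90
take 89 (≤ 90); 90 − 89 = 1
take 1 (≤ 1); 1 − 1 = 0
So 3051 = 2584 + 377 + 89 + 1, with no two terms consecutive in the sequence.

2584 + 377 + 89 + 1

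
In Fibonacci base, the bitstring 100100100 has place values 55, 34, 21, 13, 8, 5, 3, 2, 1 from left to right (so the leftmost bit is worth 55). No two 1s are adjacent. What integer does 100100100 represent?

Summing the place values of the 1 bits: 55 + 13 + 3 = 71.

71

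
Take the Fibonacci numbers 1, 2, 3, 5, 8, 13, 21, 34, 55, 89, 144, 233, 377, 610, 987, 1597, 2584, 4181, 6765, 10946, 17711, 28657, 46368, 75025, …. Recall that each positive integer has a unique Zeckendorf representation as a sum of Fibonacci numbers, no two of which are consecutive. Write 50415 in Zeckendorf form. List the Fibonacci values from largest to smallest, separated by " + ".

46368 + 2584 + 987 + 377 + 89 + 8 + 2

Greedy algorithm:
46368 ≤ 50415 < 75025, so take 46368; remainder 4047
2584 ≤ 4047 < 4181, so take 2584; remainder 1463
987 ≤ 1463 < 1597, so take 987; remainder 476
377 ≤ 476 < 610, so take 377; remainder 99
89 ≤ 99 < 144, so take 89; remainder 10
8 ≤ 10 < 13, so take 8; remainder 2
2 ≤ 2 < 3, so take 2; remainder 0
So 50415 = 46368 + 2584 + 987 + 377 + 89 + 8 + 2, with no two terms consecutive in the sequence.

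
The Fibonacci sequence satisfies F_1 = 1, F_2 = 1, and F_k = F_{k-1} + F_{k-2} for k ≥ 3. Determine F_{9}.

34

Iterating the recurrence up to F_{2} = 1 and F_{1} = 1:
F_{3} = F_{2} + F_{1} = 1 + 1 = 2
F_{4} = F_{3} + F_{2} = 2 + 1 = 3
F_{5} = F_{4} + F_{3} = 3 + 2 = 5
F_{6} = F_{5} + F_{4} = 5 + 3 = 8
F_{7} = F_{6} + F_{5} = 8 + 5 = 13
F_{8} = F_{7} + F_{6} = 13 + 8 = 21
F_{9} = F_{8} + F_{7} = 21 + 13 = 34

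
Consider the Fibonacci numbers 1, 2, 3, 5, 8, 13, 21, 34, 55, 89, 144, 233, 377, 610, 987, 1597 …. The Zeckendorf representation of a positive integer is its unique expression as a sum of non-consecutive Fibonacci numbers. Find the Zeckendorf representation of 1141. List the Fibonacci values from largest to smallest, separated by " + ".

987 + 144 + 8 + 2

Greedily peel off the largest Fibonacci term at each step:
subtract 987 from 1141: 154 remains
subtract 144 from 154: 10 remains
subtract 8 from 10: 2 remains
subtract 2 from 2: 0 remains
So 1141 = 987 + 144 + 8 + 2, with no two terms consecutive in the sequence.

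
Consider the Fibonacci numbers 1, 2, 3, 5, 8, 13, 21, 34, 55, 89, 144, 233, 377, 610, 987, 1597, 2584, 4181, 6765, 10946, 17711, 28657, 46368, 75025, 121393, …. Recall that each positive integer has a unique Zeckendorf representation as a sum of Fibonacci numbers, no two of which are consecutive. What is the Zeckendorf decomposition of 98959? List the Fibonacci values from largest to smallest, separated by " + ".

75025 + 17711 + 4181 + 1597 + 377 + 55 + 13

Greedy algorithm:
75025 ≤ 98959 < 121393, so take 75025; remainder 23934
17711 ≤ 23934 < 28657, so take 17711; remainder 6223
4181 ≤ 6223 < 6765, so take 4181; remainder 2042
1597 ≤ 2042 < 2584, so take 1597; remainder 445
377 ≤ 445 < 610, so take 377; remainder 68
55 ≤ 68 < 89, so take 55; remainder 13
13 ≤ 13 < 21, so take 13; remainder 0
So 98959 = 75025 + 17711 + 4181 + 1597 + 377 + 55 + 13, with no two terms consecutive in the sequence.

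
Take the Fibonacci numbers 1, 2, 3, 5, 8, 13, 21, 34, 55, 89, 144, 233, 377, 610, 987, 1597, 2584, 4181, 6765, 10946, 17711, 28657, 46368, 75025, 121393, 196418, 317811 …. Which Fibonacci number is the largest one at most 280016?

196418 ≤ 280016 < 317811, so the largest Fibonacci number not exceeding 280016 is 196418.

196418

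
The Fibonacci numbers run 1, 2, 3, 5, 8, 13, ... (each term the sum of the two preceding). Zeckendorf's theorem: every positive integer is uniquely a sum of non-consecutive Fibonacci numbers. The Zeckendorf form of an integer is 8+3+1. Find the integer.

12

8+3+1 = 12.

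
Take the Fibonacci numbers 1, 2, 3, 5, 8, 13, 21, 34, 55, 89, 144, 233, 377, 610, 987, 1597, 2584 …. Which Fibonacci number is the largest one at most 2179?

1597

1597 ≤ 2179 < 2584, so the largest Fibonacci number not exceeding 2179 is 1597.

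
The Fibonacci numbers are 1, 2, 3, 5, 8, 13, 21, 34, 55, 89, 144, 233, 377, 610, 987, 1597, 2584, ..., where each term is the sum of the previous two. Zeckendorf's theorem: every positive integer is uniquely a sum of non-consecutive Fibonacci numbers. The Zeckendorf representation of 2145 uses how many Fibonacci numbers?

6

Greedy algorithm:
subtract 1597 from 2145: 548 remains
subtract 377 from 548: 171 remains
subtract 144 from 171: 27 remains
subtract 21 from 27: 6 remains
subtract 5 from 6: 1 remains
subtract 1 from 1: 0 remains
2145 = 1597 + 377 + 144 + 21 + 5 + 1, which has 6 terms.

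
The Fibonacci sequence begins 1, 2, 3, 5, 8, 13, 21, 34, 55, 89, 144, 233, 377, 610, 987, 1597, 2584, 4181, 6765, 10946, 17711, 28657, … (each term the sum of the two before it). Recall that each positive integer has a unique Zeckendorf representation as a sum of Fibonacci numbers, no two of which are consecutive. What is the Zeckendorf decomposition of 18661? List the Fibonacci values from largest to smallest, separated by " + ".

18661: greatest Fibonacci not exceeding it is 17711, leaving 950
950: greatest Fibonacci not exceeding it is 610, leaving 340
340: greatest Fibonacci not exceeding it is 233, leaving 107
107: greatest Fibonacci not exceeding it is 89, leaving 18
18: greatest Fibonacci not exceeding it is 13, leaving 5
5: greatest Fibonacci not exceeding it is 5, leaving 0
So 18661 = 17711 + 610 + 233 + 89 + 13 + 5, with no two terms consecutive in the sequence.

17711 + 610 + 233 + 89 + 13 + 5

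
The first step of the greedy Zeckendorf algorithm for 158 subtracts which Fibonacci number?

144

144 ≤ 158 < 233, so the largest Fibonacci number not exceeding 158 is 144.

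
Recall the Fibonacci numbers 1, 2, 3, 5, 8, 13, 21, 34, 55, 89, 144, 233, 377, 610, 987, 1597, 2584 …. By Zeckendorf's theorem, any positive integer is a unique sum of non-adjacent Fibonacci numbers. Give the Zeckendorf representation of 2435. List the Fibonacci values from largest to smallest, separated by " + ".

1597 + 610 + 144 + 55 + 21 + 8

Greedy algorithm:
subtract 1597 from 2435: 838 remains
subtract 610 from 838: 228 remains
subtract 144 from 228: 84 remains
subtract 55 from 84: 29 remains
subtract 21 from 29: 8 remains
subtract 8 from 8: 0 remains
So 2435 = 1597 + 610 + 144 + 55 + 21 + 8, with no two terms consecutive in the sequence.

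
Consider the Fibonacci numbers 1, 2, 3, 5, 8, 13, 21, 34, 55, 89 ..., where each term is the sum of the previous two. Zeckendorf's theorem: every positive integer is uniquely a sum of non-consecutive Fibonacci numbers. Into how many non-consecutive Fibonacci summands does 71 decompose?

3

Repeatedly subtract the largest Fibonacci number that fits:
55 ≤ 71 < 89, so take 55; remainder 16
13 ≤ 16 < 21, so take 13; remainder 3
3 ≤ 3 < 5, so take 3; remainder 0
71 = 55 + 13 + 3, which has 3 terms.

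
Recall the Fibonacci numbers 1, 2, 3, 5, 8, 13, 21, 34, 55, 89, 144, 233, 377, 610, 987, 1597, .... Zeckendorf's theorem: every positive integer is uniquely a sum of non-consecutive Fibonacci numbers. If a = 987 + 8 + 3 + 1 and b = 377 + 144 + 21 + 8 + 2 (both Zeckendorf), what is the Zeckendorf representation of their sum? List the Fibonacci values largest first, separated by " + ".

987 + 377 + 144 + 34 + 8 + 1

The two numbers are 999 and 552, so their sum is 1551.
Greedy algorithm:
1551 − 987 = 564
564 − 377 = 187
187 − 144 = 43
43 − 34 = 9
9 − 8 = 1
1 − 1 = 0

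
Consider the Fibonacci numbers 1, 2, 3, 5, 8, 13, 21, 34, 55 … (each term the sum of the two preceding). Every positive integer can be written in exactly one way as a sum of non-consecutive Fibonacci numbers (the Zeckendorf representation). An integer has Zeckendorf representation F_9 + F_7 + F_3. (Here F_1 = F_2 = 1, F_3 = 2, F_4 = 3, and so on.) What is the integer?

49

F_9 + F_7 + F_3 = 34 + 13 + 2 = 49.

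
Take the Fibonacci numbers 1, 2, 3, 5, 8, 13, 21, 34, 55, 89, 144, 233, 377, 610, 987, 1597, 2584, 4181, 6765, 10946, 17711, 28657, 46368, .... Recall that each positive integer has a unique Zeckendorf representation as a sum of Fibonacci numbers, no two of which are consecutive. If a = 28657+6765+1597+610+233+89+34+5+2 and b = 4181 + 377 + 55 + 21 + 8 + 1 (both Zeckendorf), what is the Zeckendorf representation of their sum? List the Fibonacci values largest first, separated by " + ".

28657 + 10946 + 2584 + 377 + 55 + 13 + 3

The two numbers are 37992 and 4643, so their sum is 42635.
42635: greatest Fibonacci not exceeding it is 28657, leaving 13978
13978: greatest Fibonacci not exceeding it is 10946, leaving 3032
3032: greatest Fibonacci not exceeding it is 2584, leaving 448
448: greatest Fibonacci not exceeding it is 377, leaving 71
71: greatest Fibonacci not exceeding it is 55, leaving 16
16: greatest Fibonacci not exceeding it is 13, leaving 3
3: greatest Fibonacci not exceeding it is 3, leaving 0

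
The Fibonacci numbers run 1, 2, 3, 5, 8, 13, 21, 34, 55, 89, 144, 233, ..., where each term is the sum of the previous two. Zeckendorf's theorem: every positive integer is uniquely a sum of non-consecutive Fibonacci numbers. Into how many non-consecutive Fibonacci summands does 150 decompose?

3

subtract 144 from 150: 6 remains
subtract 5 from 6: 1 remains
subtract 1 from 1: 0 remains
150 = 144 + 5 + 1, which has 3 terms.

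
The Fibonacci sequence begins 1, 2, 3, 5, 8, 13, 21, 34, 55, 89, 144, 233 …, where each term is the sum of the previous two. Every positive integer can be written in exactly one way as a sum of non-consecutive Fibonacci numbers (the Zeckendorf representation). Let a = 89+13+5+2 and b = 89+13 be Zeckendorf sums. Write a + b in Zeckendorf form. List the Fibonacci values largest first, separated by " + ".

144 + 55 + 8 + 3 + 1

The two numbers are 109 and 102, so their sum is 211.
Greedily peel off the largest Fibonacci term at each step:
211 − 144 = 67
67 − 55 = 12
12 − 8 = 4
4 − 3 = 1
1 − 1 = 0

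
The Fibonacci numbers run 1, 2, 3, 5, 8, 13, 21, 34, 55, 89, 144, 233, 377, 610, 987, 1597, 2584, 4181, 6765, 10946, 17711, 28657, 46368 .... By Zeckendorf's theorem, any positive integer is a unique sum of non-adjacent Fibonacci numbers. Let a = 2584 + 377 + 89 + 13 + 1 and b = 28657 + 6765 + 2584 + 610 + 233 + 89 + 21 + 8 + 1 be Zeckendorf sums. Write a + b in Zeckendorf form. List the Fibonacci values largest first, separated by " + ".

28657 + 10946 + 1597 + 610 + 144 + 55 + 21 + 2

The two numbers are 3064 and 38968, so their sum is 42032.
Greedily peel off the largest Fibonacci term at each step:
28657 ≤ 42032 < 46368, so take 28657; remainder 13375
10946 ≤ 13375 < 17711, so take 10946; remainder 2429
1597 ≤ 2429 < 2584, so take 1597; remainder 832
610 ≤ 832 < 987, so take 610; remainder 222
144 ≤ 222 < 233, so take 144; remainder 78
55 ≤ 78 < 89, so take 55; remainder 23
21 ≤ 23 < 34, so take 21; remainder 2
2 ≤ 2 < 3, so take 2; remainder 0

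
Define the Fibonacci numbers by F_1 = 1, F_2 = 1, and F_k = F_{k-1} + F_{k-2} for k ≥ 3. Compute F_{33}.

Iterating the recurrence up to F_{25} = 75025 and F_{24} = 46368:
F_{26} = F_{25} + F_{24} = 75025 + 46368 = 121393
F_{27} = F_{26} + F_{25} = 121393 + 75025 = 196418
F_{28} = F_{27} + F_{26} = 196418 + 121393 = 317811
F_{29} = F_{28} + F_{27} = 317811 + 196418 = 514229
F_{30} = F_{29} + F_{28} = 514229 + 317811 = 832040
F_{31} = F_{30} + F_{29} = 832040 + 514229 = 1346269
F_{32} = F_{31} + F_{30} = 1346269 + 832040 = 2178309
F_{33} = F_{32} + F_{31} = 2178309 + 1346269 = 3524578

3524578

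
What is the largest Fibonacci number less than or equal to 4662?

4181 ≤ 4662 < 6765, so the largest Fibonacci number not exceeding 4662 is 4181.

4181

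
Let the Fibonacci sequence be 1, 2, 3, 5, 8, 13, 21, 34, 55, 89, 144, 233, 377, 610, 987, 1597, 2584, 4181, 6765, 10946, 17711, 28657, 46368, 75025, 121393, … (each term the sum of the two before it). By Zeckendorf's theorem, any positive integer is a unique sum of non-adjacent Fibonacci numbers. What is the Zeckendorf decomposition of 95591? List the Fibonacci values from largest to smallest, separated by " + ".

Greedy algorithm:
95591: greatest Fibonacci not exceeding it is 75025, leaving 20566
20566: greatest Fibonacci not exceeding it is 17711, leaving 2855
2855: greatest Fibonacci not exceeding it is 2584, leaving 271
271: greatest Fibonacci not exceeding it is 233, leaving 38
38: greatest Fibonacci not exceeding it is 34, leaving 4
4: greatest Fibonacci not exceeding it is 3, leaving 1
1: greatest Fibonacci not exceeding it is 1, leaving 0
So 95591 = 75025 + 17711 + 2584 + 233 + 34 + 3 + 1, with no two terms consecutive in the sequence.

75025 + 17711 + 2584 + 233 + 34 + 3 + 1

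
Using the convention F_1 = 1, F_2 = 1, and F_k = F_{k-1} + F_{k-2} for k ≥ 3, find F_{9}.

34

Iterating the recurrence up to F_{3} = 2 and F_{2} = 1:
F_{4} = F_{3} + F_{2} = 2 + 1 = 3
F_{5} = F_{4} + F_{3} = 3 + 2 = 5
F_{6} = F_{5} + F_{4} = 5 + 3 = 8
F_{7} = F_{6} + F_{5} = 8 + 5 = 13
F_{8} = F_{7} + F_{6} = 13 + 8 = 21
F_{9} = F_{8} + F_{7} = 21 + 13 = 34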